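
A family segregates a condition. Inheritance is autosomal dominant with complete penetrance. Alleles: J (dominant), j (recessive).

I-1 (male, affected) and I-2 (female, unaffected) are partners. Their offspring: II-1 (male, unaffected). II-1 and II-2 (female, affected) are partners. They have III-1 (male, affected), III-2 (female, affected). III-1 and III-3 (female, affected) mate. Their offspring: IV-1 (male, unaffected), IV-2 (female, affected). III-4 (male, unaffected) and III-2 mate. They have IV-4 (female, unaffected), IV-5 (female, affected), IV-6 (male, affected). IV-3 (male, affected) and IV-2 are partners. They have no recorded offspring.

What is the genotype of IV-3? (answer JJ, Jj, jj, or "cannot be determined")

IV-3's phenotype allows JJ or Jj, and no parent or child forces a single allele at both positions; consistent genotype assignments exist with IV-3 as JJ or Jj.

cannot be determined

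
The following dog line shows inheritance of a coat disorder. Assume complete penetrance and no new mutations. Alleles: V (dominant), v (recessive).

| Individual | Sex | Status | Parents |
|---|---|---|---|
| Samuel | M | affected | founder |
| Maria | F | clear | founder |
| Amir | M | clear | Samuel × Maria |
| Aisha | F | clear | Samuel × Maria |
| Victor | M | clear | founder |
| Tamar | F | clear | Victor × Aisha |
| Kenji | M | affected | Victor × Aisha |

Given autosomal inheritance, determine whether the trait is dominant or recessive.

recessive

Victor and Aisha are both clear yet have an affected child Kenji. Under dominance, an affected child requires at least one affected parent, so the trait cannot be dominant.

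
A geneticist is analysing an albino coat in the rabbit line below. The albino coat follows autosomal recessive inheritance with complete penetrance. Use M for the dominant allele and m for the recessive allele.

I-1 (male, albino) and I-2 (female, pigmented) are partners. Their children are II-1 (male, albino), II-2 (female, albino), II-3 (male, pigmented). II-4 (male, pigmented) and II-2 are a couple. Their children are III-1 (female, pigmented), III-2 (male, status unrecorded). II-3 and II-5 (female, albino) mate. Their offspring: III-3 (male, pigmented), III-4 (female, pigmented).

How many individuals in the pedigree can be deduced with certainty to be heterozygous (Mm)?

Obligate heterozygotes: I-2 is pigmented so carries M and passed m to II-1 (mm), so I-2 is Mm; II-3 is pigmented so carries M and received m from I-1 (mm), so II-3 is Mm; III-1 is pigmented so carries M and received m from II-2 (mm), so III-1 is Mm; III-3 is pigmented so carries M and received m from II-5 (mm), so III-3 is Mm; III-4 is pigmented so carries M and received m from II-5 (mm), so III-4 is Mm.
Every other individual is either homozygous by phenotype or has at least one consistent homozygous assignment, so the count is 5.

5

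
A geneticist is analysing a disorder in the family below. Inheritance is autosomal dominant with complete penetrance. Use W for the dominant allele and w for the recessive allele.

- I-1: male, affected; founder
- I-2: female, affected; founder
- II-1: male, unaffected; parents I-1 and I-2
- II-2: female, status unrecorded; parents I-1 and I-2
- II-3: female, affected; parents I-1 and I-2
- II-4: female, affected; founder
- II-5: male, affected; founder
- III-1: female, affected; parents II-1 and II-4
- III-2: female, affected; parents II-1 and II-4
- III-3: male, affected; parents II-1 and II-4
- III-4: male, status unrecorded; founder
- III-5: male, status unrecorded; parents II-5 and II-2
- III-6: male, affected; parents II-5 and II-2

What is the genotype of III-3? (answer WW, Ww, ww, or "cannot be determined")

Ww

From phenotype alone, III-3 is WW or Ww.
III-3 is affected so carries W and received w from II-1 (ww), so III-3 is Ww.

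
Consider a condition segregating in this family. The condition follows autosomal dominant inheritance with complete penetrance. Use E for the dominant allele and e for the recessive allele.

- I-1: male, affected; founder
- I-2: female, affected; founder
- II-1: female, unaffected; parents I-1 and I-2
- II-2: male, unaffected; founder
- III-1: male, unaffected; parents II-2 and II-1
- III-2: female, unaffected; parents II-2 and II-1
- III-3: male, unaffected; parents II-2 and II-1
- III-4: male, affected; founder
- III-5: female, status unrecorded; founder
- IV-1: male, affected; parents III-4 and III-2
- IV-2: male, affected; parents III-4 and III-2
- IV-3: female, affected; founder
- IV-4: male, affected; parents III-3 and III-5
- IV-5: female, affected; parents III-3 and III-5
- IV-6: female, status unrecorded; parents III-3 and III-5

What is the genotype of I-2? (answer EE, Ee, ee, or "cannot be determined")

From phenotype alone, I-2 is EE or Ee.
I-2 is affected so carries E and passed e to II-1 (ee), so I-2 is Ee.

Ee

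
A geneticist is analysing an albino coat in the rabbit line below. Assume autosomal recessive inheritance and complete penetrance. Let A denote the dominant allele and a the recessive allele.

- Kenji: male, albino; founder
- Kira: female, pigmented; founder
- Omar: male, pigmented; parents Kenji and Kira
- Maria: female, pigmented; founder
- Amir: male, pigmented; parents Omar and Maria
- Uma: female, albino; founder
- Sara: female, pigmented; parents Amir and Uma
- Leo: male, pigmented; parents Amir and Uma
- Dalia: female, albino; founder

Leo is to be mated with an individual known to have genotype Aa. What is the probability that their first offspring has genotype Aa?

Leo is pigmented so carries A and received a from Uma (aa), so Leo is Aa.
The cross gives 1/4 AA : 1/2 Aa : 1/4 aa, so P(offspring has genotype Aa) = 1/2.

1/2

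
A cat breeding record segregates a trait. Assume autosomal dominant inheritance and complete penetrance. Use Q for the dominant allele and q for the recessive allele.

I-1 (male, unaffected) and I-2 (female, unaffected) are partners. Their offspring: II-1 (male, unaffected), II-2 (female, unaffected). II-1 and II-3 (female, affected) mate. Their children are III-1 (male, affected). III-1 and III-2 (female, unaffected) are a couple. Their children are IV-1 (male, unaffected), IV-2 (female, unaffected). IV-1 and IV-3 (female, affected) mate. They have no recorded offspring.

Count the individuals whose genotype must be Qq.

Obligate heterozygotes: III-1 is affected so carries Q and received q from II-1 (qq), so III-1 is Qq.
Every other individual is either homozygous by phenotype or has at least one consistent homozygous assignment, so the count is 1.

1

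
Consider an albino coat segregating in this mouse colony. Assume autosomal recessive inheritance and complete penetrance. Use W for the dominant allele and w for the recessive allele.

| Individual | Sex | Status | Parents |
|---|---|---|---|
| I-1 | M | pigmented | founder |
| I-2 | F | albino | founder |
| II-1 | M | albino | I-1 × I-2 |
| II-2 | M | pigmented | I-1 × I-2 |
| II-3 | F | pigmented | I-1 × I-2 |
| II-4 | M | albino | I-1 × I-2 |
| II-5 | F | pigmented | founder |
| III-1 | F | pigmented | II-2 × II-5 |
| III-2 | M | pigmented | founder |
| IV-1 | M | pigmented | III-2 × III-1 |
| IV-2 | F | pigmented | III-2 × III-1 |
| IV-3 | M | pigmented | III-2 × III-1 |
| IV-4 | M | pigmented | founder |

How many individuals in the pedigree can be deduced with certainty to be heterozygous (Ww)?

Obligate heterozygotes: I-1 is pigmented so carries W and passed w to II-1 (ww), so I-1 is Ww; II-2 is pigmented so carries W and received w from I-2 (ww), so II-2 is Ww; II-3 is pigmented so carries W and received w from I-2 (ww), so II-3 is Ww.
Every other individual is either homozygous by phenotype or has at least one consistent homozygous assignment, so the count is 3.

3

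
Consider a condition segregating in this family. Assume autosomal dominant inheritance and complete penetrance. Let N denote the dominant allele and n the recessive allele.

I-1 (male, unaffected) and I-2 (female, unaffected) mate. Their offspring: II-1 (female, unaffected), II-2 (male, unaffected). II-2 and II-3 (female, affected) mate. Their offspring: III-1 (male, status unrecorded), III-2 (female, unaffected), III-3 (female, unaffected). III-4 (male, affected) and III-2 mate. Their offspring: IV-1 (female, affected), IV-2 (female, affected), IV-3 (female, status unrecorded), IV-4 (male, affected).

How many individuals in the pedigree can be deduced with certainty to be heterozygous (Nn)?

4

Obligate heterozygotes: II-3 is affected so carries N and passed n to III-2 (nn), so II-3 is Nn; IV-1 is affected so carries N and received n from III-2 (nn), so IV-1 is Nn; IV-2 is affected so carries N and received n from III-2 (nn), so IV-2 is Nn; IV-4 is affected so carries N and received n from III-2 (nn), so IV-4 is Nn.
Every other individual is either homozygous by phenotype or has at least one consistent homozygous assignment, so the count is 4.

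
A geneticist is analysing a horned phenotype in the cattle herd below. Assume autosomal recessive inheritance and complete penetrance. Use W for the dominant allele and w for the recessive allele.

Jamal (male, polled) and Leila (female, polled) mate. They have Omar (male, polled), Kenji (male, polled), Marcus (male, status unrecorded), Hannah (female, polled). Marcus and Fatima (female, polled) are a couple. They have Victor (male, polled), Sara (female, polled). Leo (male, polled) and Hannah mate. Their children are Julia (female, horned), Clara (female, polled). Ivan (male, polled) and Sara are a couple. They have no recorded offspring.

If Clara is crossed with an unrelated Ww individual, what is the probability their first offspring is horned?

Leo is polled so carries W and passed w to Julia (ww), so Leo is Ww.
Hannah is polled so carries W and passed w to Julia (ww), so Hannah is Ww.
Clara is a polled offspring of Leo (Ww) × Hannah (Ww), whose cross gives 1/4 WW : 1/2 Ww : 1/4 ww; conditioning on being polled, Clara is WW with probability 1/3, Ww with probability 2/3.
Summing over parental genotype combinations, P(offspring is horned) = 2/3·1/4 = 1/6.

1/6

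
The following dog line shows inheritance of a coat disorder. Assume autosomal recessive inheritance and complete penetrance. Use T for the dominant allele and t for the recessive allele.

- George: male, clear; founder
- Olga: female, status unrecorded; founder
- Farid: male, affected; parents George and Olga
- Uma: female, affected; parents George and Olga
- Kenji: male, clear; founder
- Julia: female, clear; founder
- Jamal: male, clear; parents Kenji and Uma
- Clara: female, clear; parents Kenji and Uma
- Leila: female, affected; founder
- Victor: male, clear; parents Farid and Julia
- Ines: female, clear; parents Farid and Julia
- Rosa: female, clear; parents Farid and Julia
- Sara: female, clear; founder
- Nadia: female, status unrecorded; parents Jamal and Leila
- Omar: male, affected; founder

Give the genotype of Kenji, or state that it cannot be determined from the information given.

cannot be determined

Kenji's phenotype allows TT or Tt, and no parent or child forces a single allele at both positions; consistent genotype assignments exist with Kenji as TT or Tt.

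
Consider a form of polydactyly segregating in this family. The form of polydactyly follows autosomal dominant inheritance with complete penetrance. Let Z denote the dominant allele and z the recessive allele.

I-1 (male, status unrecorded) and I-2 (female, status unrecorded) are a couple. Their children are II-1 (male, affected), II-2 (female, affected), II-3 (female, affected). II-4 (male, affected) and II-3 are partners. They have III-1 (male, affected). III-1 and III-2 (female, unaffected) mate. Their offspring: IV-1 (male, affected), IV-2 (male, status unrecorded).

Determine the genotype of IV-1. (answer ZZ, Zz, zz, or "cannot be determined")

Zz

From phenotype alone, IV-1 is ZZ or Zz.
IV-1 is affected so carries Z and received z from III-2 (zz), so IV-1 is Zz.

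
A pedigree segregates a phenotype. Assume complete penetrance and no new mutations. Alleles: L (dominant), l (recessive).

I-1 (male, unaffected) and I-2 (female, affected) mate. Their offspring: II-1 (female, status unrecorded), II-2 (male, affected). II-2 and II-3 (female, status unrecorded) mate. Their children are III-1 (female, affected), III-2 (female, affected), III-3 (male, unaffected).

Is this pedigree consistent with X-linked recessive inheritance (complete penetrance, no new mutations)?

A consistent assignment under X-linked recessive exists: I-1 X^L Y, I-2 X^l X^l, II-1 X^L X^l, II-2 X^l Y, II-3 X^L X^l, III-1 X^l X^l, III-2 X^l X^l, III-3 X^L Y.
In this assignment every recorded phenotype matches its genotype and every non-founder's genotype is obtainable from its parents' genotypes, so the pedigree is consistent.

Yes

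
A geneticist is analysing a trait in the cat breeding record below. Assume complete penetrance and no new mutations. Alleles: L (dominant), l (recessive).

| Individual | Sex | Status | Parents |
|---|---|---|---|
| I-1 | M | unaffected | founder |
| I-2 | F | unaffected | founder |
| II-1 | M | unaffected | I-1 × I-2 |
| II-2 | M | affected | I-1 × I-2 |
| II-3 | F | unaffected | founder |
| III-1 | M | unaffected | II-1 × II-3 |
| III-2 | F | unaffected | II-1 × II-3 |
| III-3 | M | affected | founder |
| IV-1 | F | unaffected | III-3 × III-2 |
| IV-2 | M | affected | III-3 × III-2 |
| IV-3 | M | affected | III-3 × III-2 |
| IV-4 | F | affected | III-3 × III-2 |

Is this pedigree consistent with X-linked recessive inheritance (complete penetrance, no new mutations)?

Yes

A consistent assignment under X-linked recessive exists: I-1 X^L Y, I-2 X^L X^l, II-1 X^L Y, II-2 X^l Y, II-3 X^L X^l, III-1 X^L Y, III-2 X^L X^l, III-3 X^l Y, IV-1 X^L X^l, IV-2 X^l Y, IV-3 X^l Y, IV-4 X^l X^l.
In this assignment every recorded phenotype matches its genotype and every non-founder's genotype is obtainable from its parents' genotypes, so the pedigree is consistent.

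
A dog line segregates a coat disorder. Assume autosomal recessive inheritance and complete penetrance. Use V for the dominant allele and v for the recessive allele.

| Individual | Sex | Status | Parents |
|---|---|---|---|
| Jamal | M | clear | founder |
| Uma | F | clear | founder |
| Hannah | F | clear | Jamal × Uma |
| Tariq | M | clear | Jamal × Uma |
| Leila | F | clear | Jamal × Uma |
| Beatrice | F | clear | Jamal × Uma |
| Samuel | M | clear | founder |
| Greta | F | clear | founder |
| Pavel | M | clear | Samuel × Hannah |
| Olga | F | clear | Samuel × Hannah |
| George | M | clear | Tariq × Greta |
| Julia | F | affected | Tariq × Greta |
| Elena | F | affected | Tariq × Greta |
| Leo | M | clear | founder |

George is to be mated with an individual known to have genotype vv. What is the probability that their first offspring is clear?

2/3

Tariq is clear so carries V and passed v to Julia (vv), so Tariq is Vv.
Greta is clear so carries V and passed v to Julia (vv), so Greta is Vv.
George is a clear offspring of Tariq (Vv) × Greta (Vv), whose cross gives 1/4 VV : 1/2 Vv : 1/4 vv; conditioning on being clear, George is VV with probability 1/3, Vv with probability 2/3.
Summing over parental genotype combinations, P(offspring is clear) = 1/3·1 + 2/3·1/2 = 2/3.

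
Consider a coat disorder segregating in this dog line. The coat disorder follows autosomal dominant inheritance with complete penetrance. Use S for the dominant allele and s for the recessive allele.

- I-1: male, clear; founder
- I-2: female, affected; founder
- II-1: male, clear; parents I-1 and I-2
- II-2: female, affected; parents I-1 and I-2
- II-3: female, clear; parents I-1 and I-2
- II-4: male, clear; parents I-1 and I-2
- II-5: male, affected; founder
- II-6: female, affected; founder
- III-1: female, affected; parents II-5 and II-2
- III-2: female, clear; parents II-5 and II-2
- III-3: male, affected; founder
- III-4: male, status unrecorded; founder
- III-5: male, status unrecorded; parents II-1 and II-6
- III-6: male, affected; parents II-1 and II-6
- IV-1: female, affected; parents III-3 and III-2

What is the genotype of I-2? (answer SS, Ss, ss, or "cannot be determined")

Ss

From phenotype alone, I-2 is SS or Ss.
I-2 is affected so carries S and passed s to II-1 (ss), so I-2 is Ss.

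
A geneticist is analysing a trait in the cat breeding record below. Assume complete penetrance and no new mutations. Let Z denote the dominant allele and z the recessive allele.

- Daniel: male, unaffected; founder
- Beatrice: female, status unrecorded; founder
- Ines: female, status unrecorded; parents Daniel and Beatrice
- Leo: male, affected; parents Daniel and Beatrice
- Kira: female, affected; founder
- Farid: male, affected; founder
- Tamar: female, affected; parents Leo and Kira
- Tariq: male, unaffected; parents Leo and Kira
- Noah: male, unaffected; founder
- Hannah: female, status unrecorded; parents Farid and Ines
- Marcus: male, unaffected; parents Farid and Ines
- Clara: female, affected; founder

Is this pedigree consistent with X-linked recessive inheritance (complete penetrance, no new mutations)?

No

Under X-linked recessive, Tariq (unaffected, male) cannot arise from Leo (affected) × Kira (affected).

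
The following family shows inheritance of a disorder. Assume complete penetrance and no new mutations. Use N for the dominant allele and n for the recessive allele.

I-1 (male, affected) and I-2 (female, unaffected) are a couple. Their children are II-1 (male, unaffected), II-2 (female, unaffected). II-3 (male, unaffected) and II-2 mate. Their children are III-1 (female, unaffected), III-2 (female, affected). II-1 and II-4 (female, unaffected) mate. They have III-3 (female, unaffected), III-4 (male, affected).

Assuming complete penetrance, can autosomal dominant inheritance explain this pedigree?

No

Under autosomal dominant, III-2 (affected, female) cannot arise from II-3 (unaffected) × II-2 (unaffected).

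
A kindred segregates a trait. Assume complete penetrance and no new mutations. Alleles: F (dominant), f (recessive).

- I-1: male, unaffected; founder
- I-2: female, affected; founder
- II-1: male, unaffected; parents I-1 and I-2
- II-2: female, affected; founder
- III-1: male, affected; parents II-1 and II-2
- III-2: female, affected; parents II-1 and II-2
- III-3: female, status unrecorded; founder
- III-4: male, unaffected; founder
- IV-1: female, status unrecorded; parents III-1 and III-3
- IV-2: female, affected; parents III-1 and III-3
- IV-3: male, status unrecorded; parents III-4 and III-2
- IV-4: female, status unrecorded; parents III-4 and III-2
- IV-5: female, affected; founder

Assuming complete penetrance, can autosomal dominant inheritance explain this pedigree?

Yes

A consistent assignment under autosomal dominant exists: I-1 ff, I-2 Ff, II-1 ff, II-2 FF, III-1 Ff, III-2 Ff, III-3 FF, III-4 ff, IV-1 FF, IV-2 FF, IV-3 Ff, IV-4 Ff, IV-5 FF.
In this assignment every recorded phenotype matches its genotype and every non-founder's genotype is obtainable from its parents' genotypes, so the pedigree is consistent.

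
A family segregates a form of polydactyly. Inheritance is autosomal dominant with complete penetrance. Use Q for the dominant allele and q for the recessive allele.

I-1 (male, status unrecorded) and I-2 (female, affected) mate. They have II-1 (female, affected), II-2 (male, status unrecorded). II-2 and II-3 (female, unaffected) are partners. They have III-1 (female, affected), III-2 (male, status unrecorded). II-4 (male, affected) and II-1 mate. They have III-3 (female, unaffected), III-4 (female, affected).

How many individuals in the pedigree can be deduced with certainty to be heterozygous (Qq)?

3

Obligate heterozygotes: II-1 is affected so carries Q and passed q to III-3 (qq), so II-1 is Qq; II-4 is affected so carries Q and passed q to III-3 (qq), so II-4 is Qq; III-1 is affected so carries Q and received q from II-3 (qq), so III-1 is Qq.
Every other individual is either homozygous by phenotype or has at least one consistent homozygous assignment, so the count is 3.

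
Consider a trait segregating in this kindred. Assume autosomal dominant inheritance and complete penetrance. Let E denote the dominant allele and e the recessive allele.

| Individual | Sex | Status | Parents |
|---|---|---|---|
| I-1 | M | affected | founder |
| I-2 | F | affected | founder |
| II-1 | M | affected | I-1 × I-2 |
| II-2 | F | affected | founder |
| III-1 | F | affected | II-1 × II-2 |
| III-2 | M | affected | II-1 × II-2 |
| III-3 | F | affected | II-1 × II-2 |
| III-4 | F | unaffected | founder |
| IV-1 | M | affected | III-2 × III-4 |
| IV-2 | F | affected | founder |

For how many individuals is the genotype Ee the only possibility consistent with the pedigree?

1

Obligate heterozygotes: IV-1 is affected so carries E and received e from III-4 (ee), so IV-1 is Ee.
Every other individual is either homozygous by phenotype or has at least one consistent homozygous assignment, so the count is 1.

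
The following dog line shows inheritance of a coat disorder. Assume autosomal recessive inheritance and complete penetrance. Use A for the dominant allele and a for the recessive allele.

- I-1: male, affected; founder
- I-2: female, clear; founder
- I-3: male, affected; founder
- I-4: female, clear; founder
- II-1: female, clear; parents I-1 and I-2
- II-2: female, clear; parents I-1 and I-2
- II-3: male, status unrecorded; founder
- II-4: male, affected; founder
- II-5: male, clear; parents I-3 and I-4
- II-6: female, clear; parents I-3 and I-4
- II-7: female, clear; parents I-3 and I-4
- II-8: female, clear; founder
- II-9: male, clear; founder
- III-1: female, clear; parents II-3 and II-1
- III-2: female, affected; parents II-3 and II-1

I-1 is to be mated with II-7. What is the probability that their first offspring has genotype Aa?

I-1 is affected, so I-1 is aa.
II-7 is clear so carries A and received a from I-3 (aa), so II-7 is Aa.
The cross gives 1/2 Aa : 1/2 aa, so P(offspring has genotype Aa) = 1/2.

1/2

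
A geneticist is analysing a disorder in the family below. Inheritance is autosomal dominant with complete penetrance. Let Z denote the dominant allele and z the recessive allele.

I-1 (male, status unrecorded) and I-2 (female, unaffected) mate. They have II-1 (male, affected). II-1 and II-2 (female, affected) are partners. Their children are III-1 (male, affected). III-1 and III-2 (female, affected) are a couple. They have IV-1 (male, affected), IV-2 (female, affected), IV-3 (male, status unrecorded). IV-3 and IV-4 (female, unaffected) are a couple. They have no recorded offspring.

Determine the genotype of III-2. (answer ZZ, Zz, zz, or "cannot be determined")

cannot be determined

III-2's phenotype allows ZZ or Zz, and no parent or child forces a single allele at both positions; consistent genotype assignments exist with III-2 as ZZ or Zz.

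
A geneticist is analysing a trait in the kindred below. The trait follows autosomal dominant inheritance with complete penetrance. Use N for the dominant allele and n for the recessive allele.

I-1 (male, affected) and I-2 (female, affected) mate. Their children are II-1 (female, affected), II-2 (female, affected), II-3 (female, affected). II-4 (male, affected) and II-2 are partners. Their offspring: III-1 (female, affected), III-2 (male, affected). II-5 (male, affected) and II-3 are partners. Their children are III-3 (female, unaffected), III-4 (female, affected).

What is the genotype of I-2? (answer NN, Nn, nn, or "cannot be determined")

cannot be determined

I-2's phenotype allows NN or Nn, and no parent or child forces a single allele at both positions; consistent genotype assignments exist with I-2 as NN or Nn.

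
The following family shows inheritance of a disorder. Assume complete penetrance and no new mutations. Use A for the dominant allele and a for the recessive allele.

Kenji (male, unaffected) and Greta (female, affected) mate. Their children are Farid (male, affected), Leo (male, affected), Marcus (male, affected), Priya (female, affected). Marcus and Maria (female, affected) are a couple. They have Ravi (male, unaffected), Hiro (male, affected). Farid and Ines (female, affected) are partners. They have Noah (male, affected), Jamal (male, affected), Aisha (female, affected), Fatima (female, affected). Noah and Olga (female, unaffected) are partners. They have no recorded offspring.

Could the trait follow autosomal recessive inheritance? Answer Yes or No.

No

Under autosomal recessive, Ravi (unaffected, male) cannot arise from Marcus (affected) × Maria (affected).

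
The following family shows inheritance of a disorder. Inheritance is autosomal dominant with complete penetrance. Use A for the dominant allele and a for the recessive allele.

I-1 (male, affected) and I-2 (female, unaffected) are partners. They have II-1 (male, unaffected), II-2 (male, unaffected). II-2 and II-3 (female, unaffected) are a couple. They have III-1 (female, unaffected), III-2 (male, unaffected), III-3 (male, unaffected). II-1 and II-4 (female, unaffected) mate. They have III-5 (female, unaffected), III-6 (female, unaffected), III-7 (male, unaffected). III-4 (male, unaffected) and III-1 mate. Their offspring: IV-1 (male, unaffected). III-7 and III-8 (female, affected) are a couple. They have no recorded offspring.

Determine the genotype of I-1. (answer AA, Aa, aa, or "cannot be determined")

From phenotype alone, I-1 is AA or Aa.
I-1 is affected so carries A and passed a to II-1 (aa), so I-1 is Aa.

Aa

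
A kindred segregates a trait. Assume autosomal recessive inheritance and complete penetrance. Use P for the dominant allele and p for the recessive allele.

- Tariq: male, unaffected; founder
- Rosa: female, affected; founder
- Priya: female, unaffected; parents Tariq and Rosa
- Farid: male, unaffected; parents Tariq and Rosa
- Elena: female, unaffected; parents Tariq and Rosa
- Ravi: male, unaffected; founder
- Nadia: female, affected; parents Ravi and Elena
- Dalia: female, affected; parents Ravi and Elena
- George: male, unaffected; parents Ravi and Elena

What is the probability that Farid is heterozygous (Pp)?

Farid is unaffected so carries P and received p from Rosa (pp), so Farid is Pp, giving P(Pp) = 1.

1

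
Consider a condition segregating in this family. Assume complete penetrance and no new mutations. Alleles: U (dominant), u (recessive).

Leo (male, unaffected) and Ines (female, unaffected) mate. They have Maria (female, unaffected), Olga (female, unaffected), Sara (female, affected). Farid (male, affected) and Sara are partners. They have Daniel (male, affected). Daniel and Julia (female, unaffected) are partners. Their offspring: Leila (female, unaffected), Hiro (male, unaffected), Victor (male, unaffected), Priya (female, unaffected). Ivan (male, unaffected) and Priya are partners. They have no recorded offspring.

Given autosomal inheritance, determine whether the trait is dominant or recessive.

Leo and Ines are both unaffected yet have an affected child Sara. Under dominance, an affected child requires at least one affected parent, so the trait cannot be dominant.

recessive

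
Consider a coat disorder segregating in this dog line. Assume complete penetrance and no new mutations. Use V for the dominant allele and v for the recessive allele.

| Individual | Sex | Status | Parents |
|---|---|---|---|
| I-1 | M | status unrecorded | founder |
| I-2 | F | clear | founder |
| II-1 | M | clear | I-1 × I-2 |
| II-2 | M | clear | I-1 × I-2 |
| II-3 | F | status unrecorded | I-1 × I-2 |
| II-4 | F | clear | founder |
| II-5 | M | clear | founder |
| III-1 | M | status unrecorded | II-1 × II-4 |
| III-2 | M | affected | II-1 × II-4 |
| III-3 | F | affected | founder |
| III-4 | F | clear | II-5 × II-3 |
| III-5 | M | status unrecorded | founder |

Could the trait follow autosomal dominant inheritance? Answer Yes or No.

No

Under autosomal dominant, III-2 (affected, male) cannot arise from II-1 (clear) × II-4 (clear).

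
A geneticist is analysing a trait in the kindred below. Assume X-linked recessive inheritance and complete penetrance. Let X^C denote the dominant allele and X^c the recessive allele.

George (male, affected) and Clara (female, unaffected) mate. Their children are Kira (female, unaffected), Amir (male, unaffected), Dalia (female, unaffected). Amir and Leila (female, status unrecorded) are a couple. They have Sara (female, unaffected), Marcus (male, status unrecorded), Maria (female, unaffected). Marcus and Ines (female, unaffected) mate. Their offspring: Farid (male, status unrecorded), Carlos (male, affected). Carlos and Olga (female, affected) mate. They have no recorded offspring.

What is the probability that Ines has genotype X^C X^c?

Ines is unaffected so carries C and passed c to Carlos (X^c Y), so Ines is X^C X^c, giving P(X^C X^c) = 1.

1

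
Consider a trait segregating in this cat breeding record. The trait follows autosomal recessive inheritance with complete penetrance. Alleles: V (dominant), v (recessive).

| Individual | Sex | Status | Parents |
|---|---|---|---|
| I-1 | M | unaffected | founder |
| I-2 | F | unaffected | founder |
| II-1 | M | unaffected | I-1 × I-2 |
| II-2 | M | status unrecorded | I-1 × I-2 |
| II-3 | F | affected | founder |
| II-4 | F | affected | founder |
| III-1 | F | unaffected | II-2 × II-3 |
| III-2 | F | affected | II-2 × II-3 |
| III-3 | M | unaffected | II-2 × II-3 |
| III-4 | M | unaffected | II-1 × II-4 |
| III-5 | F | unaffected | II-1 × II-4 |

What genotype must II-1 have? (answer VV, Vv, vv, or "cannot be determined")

cannot be determined

II-1's phenotype allows VV or Vv, and no parent or child forces a single allele at both positions; consistent genotype assignments exist with II-1 as VV or Vv.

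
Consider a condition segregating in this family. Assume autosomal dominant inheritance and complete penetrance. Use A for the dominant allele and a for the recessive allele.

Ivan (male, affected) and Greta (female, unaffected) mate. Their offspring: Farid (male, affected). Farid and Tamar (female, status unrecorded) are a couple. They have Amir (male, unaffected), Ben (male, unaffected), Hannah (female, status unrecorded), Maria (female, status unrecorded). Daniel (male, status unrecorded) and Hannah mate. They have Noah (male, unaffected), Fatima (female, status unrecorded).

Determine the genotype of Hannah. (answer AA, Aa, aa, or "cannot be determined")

Hannah's phenotype is unrecorded, and no parent or child forces a single allele at both positions; consistent genotype assignments exist with Hannah as Aa or aa.

cannot be determined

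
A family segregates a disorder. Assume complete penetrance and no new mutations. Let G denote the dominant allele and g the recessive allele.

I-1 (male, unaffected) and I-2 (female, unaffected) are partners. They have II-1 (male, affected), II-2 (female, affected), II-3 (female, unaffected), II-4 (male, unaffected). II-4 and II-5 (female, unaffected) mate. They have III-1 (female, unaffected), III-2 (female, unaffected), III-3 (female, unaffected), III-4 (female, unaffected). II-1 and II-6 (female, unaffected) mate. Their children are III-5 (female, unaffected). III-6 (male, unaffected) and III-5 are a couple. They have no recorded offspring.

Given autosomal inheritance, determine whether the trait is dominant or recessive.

I-1 and I-2 are both unaffected yet have an affected child II-1. Under dominance, an affected child requires at least one affected parent, so the trait cannot be dominant.

recessive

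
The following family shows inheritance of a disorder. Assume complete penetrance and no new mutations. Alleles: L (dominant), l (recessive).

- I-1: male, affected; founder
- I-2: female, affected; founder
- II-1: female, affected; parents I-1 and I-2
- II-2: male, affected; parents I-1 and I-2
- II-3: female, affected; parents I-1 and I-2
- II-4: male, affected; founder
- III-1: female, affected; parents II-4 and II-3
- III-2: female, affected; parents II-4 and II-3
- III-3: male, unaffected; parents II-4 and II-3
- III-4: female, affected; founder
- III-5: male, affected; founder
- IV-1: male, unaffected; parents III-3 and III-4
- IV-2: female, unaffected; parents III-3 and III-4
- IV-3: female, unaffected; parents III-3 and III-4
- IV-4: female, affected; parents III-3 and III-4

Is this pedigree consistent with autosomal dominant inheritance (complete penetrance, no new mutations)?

A consistent assignment under autosomal dominant exists: I-1 LL, I-2 Ll, II-1 LL, II-2 LL, II-3 Ll, II-4 Ll, III-1 LL, III-2 LL, III-3 ll, III-4 Ll, III-5 LL, IV-1 ll, IV-2 ll, IV-3 ll, IV-4 Ll.
In this assignment every recorded phenotype matches its genotype and every non-founder's genotype is obtainable from its parents' genotypes, so the pedigree is consistent.

Yes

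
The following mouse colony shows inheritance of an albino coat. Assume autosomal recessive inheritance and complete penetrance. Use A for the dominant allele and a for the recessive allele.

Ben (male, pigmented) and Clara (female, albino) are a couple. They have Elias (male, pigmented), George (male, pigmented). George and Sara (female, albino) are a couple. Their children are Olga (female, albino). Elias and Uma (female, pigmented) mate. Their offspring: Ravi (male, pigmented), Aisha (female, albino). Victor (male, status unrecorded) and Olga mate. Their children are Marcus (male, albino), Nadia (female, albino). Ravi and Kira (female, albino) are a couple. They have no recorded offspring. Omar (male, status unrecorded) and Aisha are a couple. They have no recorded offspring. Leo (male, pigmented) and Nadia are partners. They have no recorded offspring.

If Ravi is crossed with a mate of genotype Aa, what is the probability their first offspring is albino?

1/6

Elias is pigmented so carries A and received a from Clara (aa), so Elias is Aa.
Uma is pigmented so carries A and passed a to Aisha (aa), so Uma is Aa.
Ravi is a pigmented offspring of Elias (Aa) × Uma (Aa), whose cross gives 1/4 AA : 1/2 Aa : 1/4 aa; conditioning on being pigmented, Ravi is AA with probability 1/3, Aa with probability 2/3.
Summing over parental genotype combinations, P(offspring is albino) = 2/3·1/4 = 1/6.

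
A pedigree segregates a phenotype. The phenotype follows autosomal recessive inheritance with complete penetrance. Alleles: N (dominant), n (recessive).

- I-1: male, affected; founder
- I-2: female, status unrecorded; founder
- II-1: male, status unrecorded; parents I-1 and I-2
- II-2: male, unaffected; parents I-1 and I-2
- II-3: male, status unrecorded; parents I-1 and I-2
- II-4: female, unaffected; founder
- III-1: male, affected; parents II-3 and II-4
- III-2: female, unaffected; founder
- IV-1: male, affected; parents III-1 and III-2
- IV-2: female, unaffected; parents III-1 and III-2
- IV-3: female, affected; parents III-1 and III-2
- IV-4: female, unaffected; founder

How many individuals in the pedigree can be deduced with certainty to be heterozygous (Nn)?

4

Obligate heterozygotes: II-2 is unaffected so carries N and received n from I-1 (nn), so II-2 is Nn; II-4 is unaffected so carries N and passed n to III-1 (nn), so II-4 is Nn; III-2 is unaffected so carries N and passed n to IV-1 (nn), so III-2 is Nn; IV-2 is unaffected so carries N and received n from III-1 (nn), so IV-2 is Nn.
Every other individual is either homozygous by phenotype or has at least one consistent homozygous assignment, so the count is 4.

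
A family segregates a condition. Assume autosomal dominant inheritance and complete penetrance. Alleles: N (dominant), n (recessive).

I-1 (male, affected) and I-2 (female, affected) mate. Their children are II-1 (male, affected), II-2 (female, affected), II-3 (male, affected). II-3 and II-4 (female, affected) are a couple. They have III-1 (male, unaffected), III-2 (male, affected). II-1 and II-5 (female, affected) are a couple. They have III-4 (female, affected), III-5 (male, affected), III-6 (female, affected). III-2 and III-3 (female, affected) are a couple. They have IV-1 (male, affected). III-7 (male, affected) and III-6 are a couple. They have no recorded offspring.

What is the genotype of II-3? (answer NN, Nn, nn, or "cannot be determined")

From phenotype alone, II-3 is NN or Nn.
II-3 is affected so carries N and passed n to III-1 (nn), so II-3 is Nn.

Nn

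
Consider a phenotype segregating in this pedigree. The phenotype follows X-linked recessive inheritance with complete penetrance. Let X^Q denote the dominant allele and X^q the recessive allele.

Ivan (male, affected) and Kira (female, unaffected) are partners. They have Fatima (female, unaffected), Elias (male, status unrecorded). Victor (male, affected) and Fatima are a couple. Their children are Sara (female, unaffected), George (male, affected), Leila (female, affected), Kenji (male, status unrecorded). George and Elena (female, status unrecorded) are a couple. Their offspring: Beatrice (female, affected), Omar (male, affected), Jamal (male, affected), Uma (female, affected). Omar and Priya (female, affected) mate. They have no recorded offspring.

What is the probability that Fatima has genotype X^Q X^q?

Fatima is unaffected so carries Q and received q from Ivan (X^q Y), so Fatima is X^Q X^q, giving P(X^Q X^q) = 1.

1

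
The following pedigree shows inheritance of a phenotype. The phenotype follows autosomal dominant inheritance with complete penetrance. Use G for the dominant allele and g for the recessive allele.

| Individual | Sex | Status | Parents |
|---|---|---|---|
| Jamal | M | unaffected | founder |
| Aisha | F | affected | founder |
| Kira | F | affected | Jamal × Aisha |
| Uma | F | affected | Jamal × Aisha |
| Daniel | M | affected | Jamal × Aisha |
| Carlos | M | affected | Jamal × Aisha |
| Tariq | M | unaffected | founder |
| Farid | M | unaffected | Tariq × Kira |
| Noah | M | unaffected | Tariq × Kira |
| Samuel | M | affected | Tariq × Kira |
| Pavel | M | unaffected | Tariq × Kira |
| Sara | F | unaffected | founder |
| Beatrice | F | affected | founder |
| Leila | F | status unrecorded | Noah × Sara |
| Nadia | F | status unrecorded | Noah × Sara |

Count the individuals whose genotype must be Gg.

Obligate heterozygotes: Kira is affected so carries G and received g from Jamal (gg), so Kira is Gg; Uma is affected so carries G and received g from Jamal (gg), so Uma is Gg; Daniel is affected so carries G and received g from Jamal (gg), so Daniel is Gg; Carlos is affected so carries G and received g from Jamal (gg), so Carlos is Gg; Samuel is affected so carries G and received g from Tariq (gg), so Samuel is Gg.
Every other individual is either homozygous by phenotype or has at least one consistent homozygous assignment, so the count is 5.

5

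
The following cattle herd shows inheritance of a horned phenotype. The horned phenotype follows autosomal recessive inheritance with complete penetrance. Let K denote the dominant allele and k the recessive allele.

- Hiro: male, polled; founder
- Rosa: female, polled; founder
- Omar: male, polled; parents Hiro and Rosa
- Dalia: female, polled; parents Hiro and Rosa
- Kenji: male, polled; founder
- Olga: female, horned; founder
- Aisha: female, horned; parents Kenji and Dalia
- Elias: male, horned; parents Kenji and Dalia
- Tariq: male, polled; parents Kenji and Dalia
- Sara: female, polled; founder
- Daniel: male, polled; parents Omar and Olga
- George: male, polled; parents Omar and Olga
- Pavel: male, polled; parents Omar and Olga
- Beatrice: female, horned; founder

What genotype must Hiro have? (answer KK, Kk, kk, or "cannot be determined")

Hiro's phenotype allows KK or Kk, and no parent or child forces a single allele at both positions; consistent genotype assignments exist with Hiro as KK or Kk.

cannot be determined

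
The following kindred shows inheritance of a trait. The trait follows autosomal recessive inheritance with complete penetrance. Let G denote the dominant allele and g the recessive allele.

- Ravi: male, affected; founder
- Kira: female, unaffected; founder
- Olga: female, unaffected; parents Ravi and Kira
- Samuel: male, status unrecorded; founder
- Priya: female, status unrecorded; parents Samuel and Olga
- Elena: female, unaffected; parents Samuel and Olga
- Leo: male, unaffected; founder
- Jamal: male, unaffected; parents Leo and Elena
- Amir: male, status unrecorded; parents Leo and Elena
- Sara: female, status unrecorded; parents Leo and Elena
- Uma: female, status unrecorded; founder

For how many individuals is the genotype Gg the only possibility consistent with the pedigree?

1

Obligate heterozygotes: Olga is unaffected so carries G and received g from Ravi (gg), so Olga is Gg.
Every other individual is either homozygous by phenotype or has at least one consistent homozygous assignment, so the count is 1.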